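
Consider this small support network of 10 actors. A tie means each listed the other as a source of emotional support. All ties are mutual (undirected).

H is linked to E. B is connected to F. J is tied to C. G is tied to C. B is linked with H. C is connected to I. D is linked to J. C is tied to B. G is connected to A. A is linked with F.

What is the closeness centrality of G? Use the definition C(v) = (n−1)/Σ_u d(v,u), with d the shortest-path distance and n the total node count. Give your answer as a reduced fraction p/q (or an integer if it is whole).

Distances from G: A:1, B:2, C:1, D:3, E:4, F:2, H:3, I:2, J:2. Sum = 20.
n = 10, so closeness = 9/20.

9/20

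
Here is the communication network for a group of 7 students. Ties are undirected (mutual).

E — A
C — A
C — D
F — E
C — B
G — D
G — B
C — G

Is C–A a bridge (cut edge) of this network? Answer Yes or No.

Without the C–A edge there is no alternate route between C and A, so the network disconnects. It is a bridge.

Yes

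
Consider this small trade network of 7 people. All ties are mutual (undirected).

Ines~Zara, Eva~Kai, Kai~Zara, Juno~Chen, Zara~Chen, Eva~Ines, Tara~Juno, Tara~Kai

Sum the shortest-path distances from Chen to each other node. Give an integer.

11

Distances from Chen: Eva:3, Ines:2, Juno:1, Kai:2, Tara:2, Zara:1.
Sum = 3 + 2 + 1 + 2 + 2 + 1 = 11.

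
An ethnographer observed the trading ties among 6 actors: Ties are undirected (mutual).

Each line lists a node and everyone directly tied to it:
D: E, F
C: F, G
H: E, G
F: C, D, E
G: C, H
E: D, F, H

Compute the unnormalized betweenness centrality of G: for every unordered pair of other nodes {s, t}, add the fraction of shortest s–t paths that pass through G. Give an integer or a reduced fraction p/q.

Pairs whose geodesics pass through G — C–H: 1.
All other pairs contribute 0.
Summing the contributions gives betweenness(G) = 1.

1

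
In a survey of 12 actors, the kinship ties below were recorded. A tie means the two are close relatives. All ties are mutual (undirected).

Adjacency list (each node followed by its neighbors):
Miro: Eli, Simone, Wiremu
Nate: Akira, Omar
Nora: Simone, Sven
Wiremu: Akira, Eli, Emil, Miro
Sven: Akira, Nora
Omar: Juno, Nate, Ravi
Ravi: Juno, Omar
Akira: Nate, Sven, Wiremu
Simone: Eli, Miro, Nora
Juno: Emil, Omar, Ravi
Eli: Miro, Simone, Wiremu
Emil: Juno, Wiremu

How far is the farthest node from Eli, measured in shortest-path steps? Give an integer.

4

Distances from Eli: Akira:2, Emil:2, Juno:3, Miro:1, Nate:3, Nora:2, Omar:4, Ravi:4, Simone:1, Sven:3, Wiremu:1.
The largest is 4 (to Omar and Ravi), so the eccentricity of Eli is 4.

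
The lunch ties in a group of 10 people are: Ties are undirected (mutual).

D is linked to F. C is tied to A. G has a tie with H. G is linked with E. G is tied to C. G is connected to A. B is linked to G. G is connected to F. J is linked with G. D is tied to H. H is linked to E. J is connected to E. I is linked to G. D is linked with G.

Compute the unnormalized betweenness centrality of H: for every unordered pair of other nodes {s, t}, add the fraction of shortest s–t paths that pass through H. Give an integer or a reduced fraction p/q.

Pairs whose geodesics pass through H — E–D: 1/2.
All other pairs contribute 0.
Summing the contributions gives betweenness(H) = 1/2.

1/2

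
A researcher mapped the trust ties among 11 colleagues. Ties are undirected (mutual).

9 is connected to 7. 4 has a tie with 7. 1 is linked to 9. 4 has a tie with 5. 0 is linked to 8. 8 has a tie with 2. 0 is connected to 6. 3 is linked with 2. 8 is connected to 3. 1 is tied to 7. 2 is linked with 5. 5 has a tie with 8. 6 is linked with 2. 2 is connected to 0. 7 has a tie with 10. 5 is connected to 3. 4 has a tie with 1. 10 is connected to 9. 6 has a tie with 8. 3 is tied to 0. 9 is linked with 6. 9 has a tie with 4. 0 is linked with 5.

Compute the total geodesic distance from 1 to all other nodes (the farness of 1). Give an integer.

21

Distances from 1: 0:3, 2:3, 3:3, 4:1, 5:2, 6:2, 7:1, 8:3, 9:1, 10:2.
Sum = 3 + 3 + 3 + 1 + 2 + 2 + 1 + 3 + 1 + 2 = 21.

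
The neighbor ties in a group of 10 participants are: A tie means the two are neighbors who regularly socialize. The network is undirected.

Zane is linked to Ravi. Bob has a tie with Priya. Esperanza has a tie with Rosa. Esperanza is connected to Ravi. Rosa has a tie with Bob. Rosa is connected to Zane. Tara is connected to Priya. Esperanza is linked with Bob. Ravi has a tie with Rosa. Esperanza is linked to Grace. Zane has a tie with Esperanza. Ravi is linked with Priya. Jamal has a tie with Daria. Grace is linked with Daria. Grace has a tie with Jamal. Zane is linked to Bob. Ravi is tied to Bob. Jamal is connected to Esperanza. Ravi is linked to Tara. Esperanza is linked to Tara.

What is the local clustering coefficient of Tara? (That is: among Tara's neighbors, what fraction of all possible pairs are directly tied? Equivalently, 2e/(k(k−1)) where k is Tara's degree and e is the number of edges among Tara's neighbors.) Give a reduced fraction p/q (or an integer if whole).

Tara's neighbors: Esperanza, Priya, and Ravi (k = 3).
Possible neighbor pairs: C(3,2) = 3. Edges among them: Esperanza–Ravi, Priya–Ravi → e = 2.
Clustering(Tara) = 2/3.

2/3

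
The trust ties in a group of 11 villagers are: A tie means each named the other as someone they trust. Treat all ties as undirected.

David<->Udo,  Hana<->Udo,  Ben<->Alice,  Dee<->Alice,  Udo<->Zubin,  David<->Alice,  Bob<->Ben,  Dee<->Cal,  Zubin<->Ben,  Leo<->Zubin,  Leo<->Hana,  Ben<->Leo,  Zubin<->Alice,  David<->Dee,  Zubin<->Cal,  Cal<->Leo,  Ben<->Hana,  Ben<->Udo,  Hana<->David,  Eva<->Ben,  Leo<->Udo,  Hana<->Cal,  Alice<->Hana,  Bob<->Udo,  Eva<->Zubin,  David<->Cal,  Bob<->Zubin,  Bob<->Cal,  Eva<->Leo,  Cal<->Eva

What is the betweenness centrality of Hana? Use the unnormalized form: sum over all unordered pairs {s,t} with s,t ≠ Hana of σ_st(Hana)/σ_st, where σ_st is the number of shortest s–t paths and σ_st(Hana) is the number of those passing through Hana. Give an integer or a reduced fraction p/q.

Pairs whose geodesics pass through Hana — Cal–Alice: 1/4; Cal–Udo: 1/5; Cal–Ben: 1/5; Alice–Udo: 1/4; Alice–Leo: 1/3; Ben–David: 1/3; David–Leo: 1/3.
All other pairs contribute 0.
Summing the contributions gives betweenness(Hana) = 19/10.

19/10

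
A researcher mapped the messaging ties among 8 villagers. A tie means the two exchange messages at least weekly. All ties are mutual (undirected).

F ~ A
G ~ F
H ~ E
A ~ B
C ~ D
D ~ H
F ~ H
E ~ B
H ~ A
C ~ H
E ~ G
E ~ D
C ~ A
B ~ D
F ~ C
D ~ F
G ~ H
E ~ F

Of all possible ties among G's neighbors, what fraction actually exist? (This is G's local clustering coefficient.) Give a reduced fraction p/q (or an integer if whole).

1

G's neighbors: E, F, and H (k = 3).
Possible neighbor pairs: C(3,2) = 3. Edges among them: E–F, E–H, F–H → e = 3.
Clustering(G) = 3/3 = 1.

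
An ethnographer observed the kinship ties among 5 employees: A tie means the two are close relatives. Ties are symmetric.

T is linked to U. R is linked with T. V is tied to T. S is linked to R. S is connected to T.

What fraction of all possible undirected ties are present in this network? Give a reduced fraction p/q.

There are 5 edges and 5 nodes, so the maximum possible is C(5,2) = 10.
Density = 5/10 = 1/2.

1/2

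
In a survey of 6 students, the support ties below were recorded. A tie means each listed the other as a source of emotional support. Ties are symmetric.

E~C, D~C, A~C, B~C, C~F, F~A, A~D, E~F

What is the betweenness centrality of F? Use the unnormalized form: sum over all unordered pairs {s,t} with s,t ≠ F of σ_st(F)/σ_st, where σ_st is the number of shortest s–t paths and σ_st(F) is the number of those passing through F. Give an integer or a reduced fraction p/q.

Pairs whose geodesics pass through F — E–A: 1/2.
All other pairs contribute 0.
Summing the contributions gives betweenness(F) = 1/2.

1/2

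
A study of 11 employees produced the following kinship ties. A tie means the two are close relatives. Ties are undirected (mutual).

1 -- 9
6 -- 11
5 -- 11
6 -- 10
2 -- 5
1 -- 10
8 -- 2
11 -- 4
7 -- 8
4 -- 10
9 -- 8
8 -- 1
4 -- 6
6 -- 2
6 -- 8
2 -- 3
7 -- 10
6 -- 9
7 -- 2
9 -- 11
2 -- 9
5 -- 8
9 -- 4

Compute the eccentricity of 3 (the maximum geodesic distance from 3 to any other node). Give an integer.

3

Distances from 3: 1:3, 2:1, 4:3, 5:2, 6:2, 7:2, 8:2, 9:2, 10:3, 11:3.
The largest is 3 (to 1, 11, 10, and 4), so the eccentricity of 3 is 3.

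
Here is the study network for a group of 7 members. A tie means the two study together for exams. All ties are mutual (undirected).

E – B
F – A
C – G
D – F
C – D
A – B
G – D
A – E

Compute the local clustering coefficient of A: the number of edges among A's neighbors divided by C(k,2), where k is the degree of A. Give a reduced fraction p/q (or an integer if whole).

A's neighbors: B, E, and F (k = 3).
Possible neighbor pairs: C(3,2) = 3. Edges among them: B–E → e = 1.
Clustering(A) = 1/3.

1/3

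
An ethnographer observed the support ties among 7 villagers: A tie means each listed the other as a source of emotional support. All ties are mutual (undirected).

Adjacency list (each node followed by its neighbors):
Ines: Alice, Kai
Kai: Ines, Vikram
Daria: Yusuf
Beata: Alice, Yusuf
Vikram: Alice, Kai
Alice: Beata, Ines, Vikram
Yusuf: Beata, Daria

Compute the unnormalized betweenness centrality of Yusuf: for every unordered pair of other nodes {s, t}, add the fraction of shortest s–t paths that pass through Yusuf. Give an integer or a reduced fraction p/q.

5

Pairs whose geodesics pass through Yusuf — Beata–Daria: 1; Alice–Daria: 1; Kai–Daria: 2/2; Daria–Vikram: 1; Daria–Ines: 1.
All other pairs contribute 0.
Summing the contributions gives betweenness(Yusuf) = 5.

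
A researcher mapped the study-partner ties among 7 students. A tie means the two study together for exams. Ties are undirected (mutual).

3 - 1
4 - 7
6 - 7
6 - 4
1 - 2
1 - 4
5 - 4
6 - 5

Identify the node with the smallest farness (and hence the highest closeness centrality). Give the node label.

Farness (sum of distances to all others) for each node — 1:9, 2:14, 3:14, 4:8, 5:12, 6:11, 7:12.
The smallest farness is 8, for 4, so 4 has the highest closeness.

4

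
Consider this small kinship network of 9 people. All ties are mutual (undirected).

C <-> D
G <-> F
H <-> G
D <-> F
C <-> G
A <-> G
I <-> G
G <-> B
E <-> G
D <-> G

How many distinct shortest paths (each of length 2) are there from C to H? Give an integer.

1

The shortest distance is 2, and the only length-2 path is C–G–H. So there is exactly 1 shortest path.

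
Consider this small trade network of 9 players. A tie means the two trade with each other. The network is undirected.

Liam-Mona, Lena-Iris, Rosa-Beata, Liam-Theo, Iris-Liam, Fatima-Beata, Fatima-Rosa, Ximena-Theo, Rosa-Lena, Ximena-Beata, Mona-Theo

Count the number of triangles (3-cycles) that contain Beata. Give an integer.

Beata's neighbors: Fatima, Rosa, and Ximena.
Neighbor pairs that are themselves tied: Beata–Fatima–Rosa. Each forms one triangle with Beata, for 1 in total.

1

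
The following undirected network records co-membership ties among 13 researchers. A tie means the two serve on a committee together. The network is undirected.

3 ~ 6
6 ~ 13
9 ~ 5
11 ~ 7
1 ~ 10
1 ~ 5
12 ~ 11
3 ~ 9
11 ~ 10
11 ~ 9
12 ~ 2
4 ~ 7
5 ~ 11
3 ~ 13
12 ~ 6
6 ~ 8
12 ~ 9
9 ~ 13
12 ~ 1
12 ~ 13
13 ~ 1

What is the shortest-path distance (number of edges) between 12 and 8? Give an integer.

2

One shortest route is 12 – 6 – 8, which uses 2 edges, and 12 and 8 are not directly tied, so nothing shorter exists. So d(12,8) = 2.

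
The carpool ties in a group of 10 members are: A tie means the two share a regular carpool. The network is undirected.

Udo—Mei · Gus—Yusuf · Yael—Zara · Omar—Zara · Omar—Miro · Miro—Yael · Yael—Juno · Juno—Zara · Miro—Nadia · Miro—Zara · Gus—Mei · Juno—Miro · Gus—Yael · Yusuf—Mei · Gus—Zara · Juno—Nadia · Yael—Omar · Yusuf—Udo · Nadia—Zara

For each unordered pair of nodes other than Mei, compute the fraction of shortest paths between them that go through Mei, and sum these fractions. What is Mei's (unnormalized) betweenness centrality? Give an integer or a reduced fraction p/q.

Pairs whose geodesics pass through Mei — Udo–Gus: 1/2; Udo–Nadia: 1/2; Udo–Juno: 2/4; Udo–Zara: 1/2; Udo–Miro: 2/4; Udo–Yael: 1/2; Udo–Omar: 2/4.
All other pairs contribute 0.
Summing the contributions gives betweenness(Mei) = 7/2.

7/2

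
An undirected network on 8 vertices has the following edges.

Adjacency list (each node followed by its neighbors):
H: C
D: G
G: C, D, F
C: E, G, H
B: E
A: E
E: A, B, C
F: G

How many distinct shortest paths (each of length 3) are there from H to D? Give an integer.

The shortest distance is 3, and the only length-3 path is H–C–G–D. So there is exactly 1 shortest path.

1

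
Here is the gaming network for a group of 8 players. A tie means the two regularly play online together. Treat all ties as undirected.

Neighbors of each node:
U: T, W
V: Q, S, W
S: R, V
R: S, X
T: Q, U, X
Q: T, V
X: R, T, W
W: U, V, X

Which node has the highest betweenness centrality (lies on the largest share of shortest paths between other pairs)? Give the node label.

Unnormalized betweenness of each node: Q:3/2, R:3/2, S:3/2, T:7/2, U:1/2, V:5, W:4, X:9/2.
V has the largest value, 5, making it the main broker — the node through which the most shortest paths run.

V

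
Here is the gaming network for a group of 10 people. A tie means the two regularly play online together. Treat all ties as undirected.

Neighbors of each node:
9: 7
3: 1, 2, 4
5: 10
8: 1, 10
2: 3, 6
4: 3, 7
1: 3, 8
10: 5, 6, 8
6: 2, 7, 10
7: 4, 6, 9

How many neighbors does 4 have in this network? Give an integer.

2

4 is directly tied to 3 and 7. That is 2 neighbors, so the degree of 4 is 2.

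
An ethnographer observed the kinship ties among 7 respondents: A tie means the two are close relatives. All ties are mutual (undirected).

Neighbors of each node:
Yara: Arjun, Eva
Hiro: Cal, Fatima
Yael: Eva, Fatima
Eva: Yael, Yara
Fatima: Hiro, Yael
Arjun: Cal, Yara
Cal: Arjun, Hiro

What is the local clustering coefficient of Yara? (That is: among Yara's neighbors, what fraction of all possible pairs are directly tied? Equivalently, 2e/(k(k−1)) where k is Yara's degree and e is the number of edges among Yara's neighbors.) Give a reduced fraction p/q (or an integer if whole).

Yara's neighbors: Arjun and Eva (k = 2).
Possible neighbor pairs: C(2,2) = 1. Edges among them: none → e = 0.
Clustering(Yara) = 0/1.

0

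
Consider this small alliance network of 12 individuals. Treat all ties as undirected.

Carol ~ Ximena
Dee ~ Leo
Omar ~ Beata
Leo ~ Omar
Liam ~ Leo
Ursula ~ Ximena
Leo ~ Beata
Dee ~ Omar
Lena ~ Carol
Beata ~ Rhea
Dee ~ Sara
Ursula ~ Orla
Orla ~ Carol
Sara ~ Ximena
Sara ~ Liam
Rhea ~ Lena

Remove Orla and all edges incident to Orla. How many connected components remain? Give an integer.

Orla's neighbors (Carol and Ursula) remain reachable from one another through other ties, so the rest of the network stays in one piece.

1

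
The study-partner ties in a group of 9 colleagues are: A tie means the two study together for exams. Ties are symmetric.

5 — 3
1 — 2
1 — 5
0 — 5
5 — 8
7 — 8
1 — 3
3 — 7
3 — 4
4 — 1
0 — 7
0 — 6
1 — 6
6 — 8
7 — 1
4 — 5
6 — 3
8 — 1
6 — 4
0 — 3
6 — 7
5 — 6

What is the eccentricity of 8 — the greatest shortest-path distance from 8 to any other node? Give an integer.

Distances from 8: 0:2, 1:1, 2:2, 3:2, 4:2, 5:1, 6:1, 7:1.
The largest is 2 (to 0, 3, 4, and 2), so the eccentricity of 8 is 2.

2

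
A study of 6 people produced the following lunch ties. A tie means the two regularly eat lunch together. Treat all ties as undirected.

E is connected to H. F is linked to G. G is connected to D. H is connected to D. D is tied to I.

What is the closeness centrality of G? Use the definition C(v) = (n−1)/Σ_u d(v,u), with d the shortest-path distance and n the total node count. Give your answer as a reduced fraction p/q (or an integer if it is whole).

5/9

Distances from G: D:1, E:3, F:1, H:2, I:2. Sum = 9.
n = 6, so closeness = 5/9.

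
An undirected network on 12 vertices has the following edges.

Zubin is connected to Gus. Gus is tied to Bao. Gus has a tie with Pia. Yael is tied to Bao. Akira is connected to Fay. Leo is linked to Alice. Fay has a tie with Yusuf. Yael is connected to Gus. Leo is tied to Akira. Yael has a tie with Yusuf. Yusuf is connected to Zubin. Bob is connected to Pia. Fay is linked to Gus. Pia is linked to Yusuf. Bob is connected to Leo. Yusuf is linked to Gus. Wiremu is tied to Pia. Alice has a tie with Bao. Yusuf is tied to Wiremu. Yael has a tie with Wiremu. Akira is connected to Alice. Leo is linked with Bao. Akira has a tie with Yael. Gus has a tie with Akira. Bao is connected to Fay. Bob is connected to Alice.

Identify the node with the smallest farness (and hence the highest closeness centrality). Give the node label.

Farness (sum of distances to all others) for each node — Akira:17, Alice:21, Bao:17, Bob:22, Fay:19, Gus:15, Leo:21, Pia:18, Wiremu:21, Yael:18, Yusuf:18, Zubin:23.
The smallest farness is 15, for Gus, so Gus has the highest closeness.

Gus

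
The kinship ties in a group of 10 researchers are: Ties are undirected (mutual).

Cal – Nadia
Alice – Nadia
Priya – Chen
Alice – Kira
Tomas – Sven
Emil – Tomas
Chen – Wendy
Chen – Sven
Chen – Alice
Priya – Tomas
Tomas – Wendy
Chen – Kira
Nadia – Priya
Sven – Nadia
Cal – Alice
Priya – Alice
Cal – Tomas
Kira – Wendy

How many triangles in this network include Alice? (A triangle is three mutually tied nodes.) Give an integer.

Alice's neighbors: Cal, Chen, Kira, Nadia, and Priya.
Neighbor pairs that are themselves tied: Alice–Cal–Nadia; Alice–Chen–Kira; Alice–Chen–Priya; Alice–Nadia–Priya. Each forms one triangle with Alice, for 4 in total.

4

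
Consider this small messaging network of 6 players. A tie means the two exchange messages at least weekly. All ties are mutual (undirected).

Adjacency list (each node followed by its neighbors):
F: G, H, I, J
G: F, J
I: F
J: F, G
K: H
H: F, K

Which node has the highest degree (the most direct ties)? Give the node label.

F

Degrees — F:4, G:2, H:2, I:1, J:2, K:1.
The maximum is 4, attained only by F.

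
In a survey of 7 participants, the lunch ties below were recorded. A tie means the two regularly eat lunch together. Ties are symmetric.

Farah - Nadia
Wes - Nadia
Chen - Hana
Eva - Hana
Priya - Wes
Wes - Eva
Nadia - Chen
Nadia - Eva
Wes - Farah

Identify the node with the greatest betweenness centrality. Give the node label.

Unnormalized betweenness of each node: Chen:5/6, Eva:19/6, Farah:0, Hana:1/2, Nadia:14/3, Priya:0, Wes:35/6.
Wes has the largest value, 35/6, making it the main broker — the node through which the most shortest paths run.

Wes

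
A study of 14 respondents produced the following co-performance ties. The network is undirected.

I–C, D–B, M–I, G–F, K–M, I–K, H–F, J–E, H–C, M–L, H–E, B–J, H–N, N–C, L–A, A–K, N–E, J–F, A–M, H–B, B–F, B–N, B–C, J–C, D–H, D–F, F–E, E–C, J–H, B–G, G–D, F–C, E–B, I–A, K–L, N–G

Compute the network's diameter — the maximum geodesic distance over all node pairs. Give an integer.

Eccentricity of each node (its greatest distance to any other): A:4, B:4, C:3, D:5, E:4, F:4, G:5, H:4, I:3, J:4, K:4, L:5, M:4, N:4.
The maximum eccentricity is 5, realized for instance by the pair L–D via L – M – I – C – B – D. So the diameter is 5.

5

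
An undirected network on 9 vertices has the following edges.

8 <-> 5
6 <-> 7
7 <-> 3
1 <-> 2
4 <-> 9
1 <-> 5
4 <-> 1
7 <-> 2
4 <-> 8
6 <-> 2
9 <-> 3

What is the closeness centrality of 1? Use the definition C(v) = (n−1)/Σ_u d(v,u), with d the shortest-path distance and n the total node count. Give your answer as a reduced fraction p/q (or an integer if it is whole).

4/7

Distances from 1: 2:1, 3:3, 4:1, 5:1, 6:2, 7:2, 8:2, 9:2. Sum = 14.
n = 9, so closeness = 8/14 = 4/7.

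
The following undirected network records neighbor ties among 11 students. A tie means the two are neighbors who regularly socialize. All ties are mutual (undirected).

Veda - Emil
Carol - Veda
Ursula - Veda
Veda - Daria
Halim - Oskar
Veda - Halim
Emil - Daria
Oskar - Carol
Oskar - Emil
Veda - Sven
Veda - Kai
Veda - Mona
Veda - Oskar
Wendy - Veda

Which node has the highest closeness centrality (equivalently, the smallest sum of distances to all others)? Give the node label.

Veda

Farness (sum of distances to all others) for each node — Carol:18, Daria:18, Emil:17, Halim:18, Kai:19, Mona:19, Oskar:16, Sven:19, Ursula:19, Veda:10, Wendy:19.
The smallest farness is 10, for Veda, so Veda has the highest closeness.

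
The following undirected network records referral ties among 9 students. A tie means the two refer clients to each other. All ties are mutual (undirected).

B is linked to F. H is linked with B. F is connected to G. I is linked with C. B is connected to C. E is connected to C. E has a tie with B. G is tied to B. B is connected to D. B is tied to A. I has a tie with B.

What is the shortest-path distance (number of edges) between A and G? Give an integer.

2

One shortest route is A – B – G, which uses 2 edges, and A and G are not directly tied, so nothing shorter exists. So d(A,G) = 2.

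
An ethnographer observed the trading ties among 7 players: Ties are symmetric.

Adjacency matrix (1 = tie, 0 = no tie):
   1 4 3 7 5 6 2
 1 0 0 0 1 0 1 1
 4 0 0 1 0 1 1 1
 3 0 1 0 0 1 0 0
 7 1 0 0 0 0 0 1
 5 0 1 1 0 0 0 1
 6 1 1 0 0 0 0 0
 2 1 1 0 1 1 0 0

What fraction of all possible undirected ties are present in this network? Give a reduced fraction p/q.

10/21

There are 10 edges and 7 nodes, so the maximum possible is C(7,2) = 21.
Density = 10/21.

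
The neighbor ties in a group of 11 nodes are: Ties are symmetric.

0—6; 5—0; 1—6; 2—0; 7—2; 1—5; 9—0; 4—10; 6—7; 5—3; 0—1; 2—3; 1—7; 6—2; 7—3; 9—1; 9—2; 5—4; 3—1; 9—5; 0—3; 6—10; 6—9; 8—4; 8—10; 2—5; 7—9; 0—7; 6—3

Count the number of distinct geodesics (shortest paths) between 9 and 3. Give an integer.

The shortest distance is 2. The length-2 paths are: 9–6–3; 9–7–3; 9–0–3; 9–1–3; 9–5–3; 9–2–3.
That gives 6 distinct shortest paths.

6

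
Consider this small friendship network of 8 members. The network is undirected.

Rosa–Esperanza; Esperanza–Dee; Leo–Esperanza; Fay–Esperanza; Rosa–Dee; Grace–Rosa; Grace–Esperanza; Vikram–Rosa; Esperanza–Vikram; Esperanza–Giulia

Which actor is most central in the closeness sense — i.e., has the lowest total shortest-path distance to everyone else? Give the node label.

Farness (sum of distances to all others) for each node — Dee:12, Esperanza:7, Fay:13, Giulia:13, Grace:12, Leo:13, Rosa:10, Vikram:12.
The smallest farness is 7, for Esperanza, so Esperanza has the highest closeness.

Esperanza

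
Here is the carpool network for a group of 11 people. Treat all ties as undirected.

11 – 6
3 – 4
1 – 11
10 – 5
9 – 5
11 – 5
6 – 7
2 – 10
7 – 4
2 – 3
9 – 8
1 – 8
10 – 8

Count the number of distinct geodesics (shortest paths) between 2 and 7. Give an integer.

The shortest distance is 3, and the only length-3 path is 2–3–4–7. So there is exactly 1 shortest path.

1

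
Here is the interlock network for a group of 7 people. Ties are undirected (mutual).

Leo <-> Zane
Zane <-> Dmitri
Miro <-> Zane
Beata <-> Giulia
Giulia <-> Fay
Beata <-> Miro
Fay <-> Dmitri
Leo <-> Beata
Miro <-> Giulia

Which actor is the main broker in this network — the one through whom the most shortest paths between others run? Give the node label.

Zane

Unnormalized betweenness of each node: Beata:2, Dmitri:3/2, Fay:4/3, Giulia:17/6, Leo:5/6, Miro:11/6, Zane:11/3.
Zane has the largest value, 11/3, making it the main broker — the node through which the most shortest paths run.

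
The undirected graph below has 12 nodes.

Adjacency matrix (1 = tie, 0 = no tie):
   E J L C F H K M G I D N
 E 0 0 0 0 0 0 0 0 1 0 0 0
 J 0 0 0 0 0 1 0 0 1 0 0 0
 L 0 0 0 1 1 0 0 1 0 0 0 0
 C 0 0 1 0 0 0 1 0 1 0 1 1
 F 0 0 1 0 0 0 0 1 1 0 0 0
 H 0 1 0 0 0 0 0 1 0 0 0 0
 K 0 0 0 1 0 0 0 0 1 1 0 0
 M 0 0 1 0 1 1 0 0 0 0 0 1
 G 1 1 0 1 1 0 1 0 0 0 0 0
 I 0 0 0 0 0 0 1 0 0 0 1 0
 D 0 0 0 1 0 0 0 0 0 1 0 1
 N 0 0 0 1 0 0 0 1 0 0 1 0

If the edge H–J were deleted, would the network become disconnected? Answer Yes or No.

Even without that edge, H still reaches J via H – M – F – G – J, so the network stays connected. Not a bridge.

No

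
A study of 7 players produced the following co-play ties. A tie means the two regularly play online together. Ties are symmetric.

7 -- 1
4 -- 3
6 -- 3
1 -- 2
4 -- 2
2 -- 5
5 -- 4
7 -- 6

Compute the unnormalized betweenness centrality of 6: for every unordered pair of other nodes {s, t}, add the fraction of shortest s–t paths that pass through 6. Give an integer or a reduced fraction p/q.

Pairs whose geodesics pass through 6 — 4–7: 1/2; 3–7: 1; 3–1: 1/2.
All other pairs contribute 0.
Summing the contributions gives betweenness(6) = 2.

2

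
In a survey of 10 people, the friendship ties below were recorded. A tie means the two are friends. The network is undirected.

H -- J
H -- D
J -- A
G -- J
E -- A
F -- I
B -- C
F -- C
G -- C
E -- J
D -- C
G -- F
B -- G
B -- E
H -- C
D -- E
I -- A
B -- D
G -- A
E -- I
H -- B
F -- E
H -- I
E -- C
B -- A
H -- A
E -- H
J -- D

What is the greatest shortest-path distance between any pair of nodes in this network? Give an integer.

Eccentricity of each node (its greatest distance to any other): A:2, B:2, C:2, D:2, E:2, F:2, G:2, H:2, I:2, J:2.
The maximum eccentricity is 2, realized for instance by the pair G–E via G – B – E. So the diameter is 2.

2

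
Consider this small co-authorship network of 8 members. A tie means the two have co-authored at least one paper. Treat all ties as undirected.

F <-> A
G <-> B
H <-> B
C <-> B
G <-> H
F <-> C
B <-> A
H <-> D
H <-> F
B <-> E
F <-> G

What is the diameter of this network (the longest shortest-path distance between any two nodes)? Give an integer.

Eccentricity of each node (its greatest distance to any other): A:3, B:2, C:3, D:3, E:3, F:3, G:2, H:2.
The maximum eccentricity is 3, realized for instance by the pair F–E via F – A – B – E. So the diameter is 3.

3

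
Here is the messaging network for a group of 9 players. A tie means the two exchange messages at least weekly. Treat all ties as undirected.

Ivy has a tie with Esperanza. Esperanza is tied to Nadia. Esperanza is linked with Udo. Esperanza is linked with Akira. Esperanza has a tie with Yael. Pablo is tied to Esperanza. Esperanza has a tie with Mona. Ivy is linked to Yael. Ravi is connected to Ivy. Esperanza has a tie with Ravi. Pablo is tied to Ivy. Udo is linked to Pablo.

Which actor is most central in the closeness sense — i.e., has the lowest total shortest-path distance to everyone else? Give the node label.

Farness (sum of distances to all others) for each node — Akira:15, Esperanza:8, Ivy:12, Mona:15, Nadia:15, Pablo:13, Ravi:14, Udo:14, Yael:14.
The smallest farness is 8, for Esperanza, so Esperanza has the highest closeness.

Esperanza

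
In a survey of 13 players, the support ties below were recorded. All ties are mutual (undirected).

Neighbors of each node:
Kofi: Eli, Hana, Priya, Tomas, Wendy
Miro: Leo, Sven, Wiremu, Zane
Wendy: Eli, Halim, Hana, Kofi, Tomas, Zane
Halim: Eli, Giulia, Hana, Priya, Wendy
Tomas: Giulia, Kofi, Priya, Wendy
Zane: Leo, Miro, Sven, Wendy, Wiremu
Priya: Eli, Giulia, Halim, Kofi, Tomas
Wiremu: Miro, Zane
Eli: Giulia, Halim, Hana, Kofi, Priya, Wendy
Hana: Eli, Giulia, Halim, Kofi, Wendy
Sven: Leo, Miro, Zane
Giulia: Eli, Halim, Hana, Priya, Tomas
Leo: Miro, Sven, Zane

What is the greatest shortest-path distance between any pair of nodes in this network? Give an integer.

4

Eccentricity of each node (its greatest distance to any other): Eli:3, Giulia:4, Halim:3, Hana:3, Kofi:3, Leo:4, Miro:4, Priya:4, Sven:4, Tomas:3, Wendy:2, Wiremu:4, Zane:3.
The maximum eccentricity is 4, realized for instance by the pair Giulia–Leo via Giulia – Eli – Wendy – Zane – Leo. So the diameter is 4.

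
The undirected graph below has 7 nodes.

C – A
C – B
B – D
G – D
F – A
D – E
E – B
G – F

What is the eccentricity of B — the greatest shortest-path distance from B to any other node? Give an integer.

3

Distances from B: A:2, C:1, D:1, E:1, F:3, G:2.
The largest is 3 (to F), so the eccentricity of B is 3.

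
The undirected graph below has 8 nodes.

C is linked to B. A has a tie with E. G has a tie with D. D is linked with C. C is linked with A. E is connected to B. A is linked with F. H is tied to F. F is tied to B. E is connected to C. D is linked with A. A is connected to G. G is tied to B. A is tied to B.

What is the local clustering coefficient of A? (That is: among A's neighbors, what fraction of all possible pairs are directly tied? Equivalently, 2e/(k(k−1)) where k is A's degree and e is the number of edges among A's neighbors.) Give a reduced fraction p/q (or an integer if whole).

A's neighbors: B, C, D, E, F, and G (k = 6).
Possible neighbor pairs: C(6,2) = 15. Edges among them: B–C, B–E, B–F, B–G, C–D, C–E, D–G → e = 7.
Clustering(A) = 7/15.

7/15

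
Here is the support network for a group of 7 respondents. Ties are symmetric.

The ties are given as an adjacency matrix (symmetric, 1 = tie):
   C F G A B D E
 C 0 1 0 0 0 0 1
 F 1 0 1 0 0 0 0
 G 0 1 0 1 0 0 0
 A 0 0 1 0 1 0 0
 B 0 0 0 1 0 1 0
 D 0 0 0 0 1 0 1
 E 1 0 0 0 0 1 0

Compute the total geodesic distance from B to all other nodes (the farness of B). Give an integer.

12

Distances from B: A:1, C:3, D:1, E:2, F:3, G:2.
Sum = 1 + 3 + 1 + 2 + 3 + 2 = 12.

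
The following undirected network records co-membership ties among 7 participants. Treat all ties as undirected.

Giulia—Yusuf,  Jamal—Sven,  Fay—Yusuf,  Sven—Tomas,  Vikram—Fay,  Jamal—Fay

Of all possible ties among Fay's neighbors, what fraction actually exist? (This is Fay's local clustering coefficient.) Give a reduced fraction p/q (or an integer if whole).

Fay's neighbors: Jamal, Vikram, and Yusuf (k = 3).
Possible neighbor pairs: C(3,2) = 3. Edges among them: none → e = 0.
Clustering(Fay) = 0/3 = 0.

0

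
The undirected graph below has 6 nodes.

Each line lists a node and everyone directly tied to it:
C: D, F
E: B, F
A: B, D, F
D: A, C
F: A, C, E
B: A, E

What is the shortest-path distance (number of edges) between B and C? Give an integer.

One shortest route is B – A – D – C, which uses 3 edges, and at distance 2 from B we only reach {D, F}, which does not include C. So d(B,C) = 3.

3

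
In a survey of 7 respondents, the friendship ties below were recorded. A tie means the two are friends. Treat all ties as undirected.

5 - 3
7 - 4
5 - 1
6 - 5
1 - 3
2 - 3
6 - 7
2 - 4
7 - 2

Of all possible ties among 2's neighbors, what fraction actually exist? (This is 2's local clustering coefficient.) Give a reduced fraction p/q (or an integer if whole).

1/3

2's neighbors: 3, 4, and 7 (k = 3).
Possible neighbor pairs: C(3,2) = 3. Edges among them: 4–7 → e = 1.
Clustering(2) = 1/3.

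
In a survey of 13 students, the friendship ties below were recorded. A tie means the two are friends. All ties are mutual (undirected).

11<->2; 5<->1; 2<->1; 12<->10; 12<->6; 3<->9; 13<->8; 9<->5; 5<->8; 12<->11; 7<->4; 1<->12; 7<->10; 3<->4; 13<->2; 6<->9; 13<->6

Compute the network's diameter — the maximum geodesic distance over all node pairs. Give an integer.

Eccentricity of each node (its greatest distance to any other): 1:4, 2:5, 3:4, 4:5, 5:4, 6:3, 7:5, 8:5, 9:3, 10:4, 11:4, 12:3, 13:4.
The maximum eccentricity is 5, realized for instance by the pair 7–8 via 7 – 10 – 12 – 1 – 5 – 8. So the diameter is 5.

5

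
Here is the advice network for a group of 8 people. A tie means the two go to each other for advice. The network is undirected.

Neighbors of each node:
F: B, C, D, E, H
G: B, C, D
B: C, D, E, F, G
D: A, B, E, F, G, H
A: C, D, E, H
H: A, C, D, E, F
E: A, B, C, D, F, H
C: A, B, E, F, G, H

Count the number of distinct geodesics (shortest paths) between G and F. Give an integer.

3

The shortest distance is 2. The length-2 paths are: G–C–F; G–D–F; G–B–F.
That gives 3 distinct shortest paths.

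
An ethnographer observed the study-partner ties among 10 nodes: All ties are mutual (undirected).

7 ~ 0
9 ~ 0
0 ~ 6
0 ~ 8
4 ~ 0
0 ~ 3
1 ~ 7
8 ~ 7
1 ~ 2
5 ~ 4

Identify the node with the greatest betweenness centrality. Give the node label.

Unnormalized betweenness of each node: 0:29, 1:8, 2:0, 3:0, 4:8, 5:0, 6:0, 7:14, 8:0, 9:0.
0 has the largest value, 29, making it the main broker — the node through which the most shortest paths run.

0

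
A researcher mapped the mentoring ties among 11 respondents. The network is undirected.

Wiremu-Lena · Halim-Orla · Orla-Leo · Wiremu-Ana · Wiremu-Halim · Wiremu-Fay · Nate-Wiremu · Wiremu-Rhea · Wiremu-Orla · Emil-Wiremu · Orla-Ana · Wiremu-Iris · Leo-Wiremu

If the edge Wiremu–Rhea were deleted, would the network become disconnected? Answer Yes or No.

Yes

Without the Wiremu–Rhea edge there is no alternate route between Wiremu and Rhea, so the network disconnects. It is a bridge.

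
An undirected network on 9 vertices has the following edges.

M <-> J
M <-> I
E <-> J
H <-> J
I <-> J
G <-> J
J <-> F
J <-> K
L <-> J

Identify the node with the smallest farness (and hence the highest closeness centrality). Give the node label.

Farness (sum of distances to all others) for each node — E:15, F:15, G:15, H:15, I:14, J:8, K:15, L:15, M:14.
The smallest farness is 8, for J, so J has the highest closeness.

J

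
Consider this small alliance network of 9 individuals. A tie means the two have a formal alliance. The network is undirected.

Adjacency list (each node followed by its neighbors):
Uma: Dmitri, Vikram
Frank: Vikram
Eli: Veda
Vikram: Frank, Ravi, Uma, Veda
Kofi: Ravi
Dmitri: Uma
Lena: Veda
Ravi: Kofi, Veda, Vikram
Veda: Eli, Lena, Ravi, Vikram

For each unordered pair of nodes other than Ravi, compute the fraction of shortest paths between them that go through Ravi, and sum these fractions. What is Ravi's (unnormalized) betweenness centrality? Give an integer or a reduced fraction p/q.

7

Pairs whose geodesics pass through Ravi — Frank–Kofi: 1; Kofi–Lena: 1; Kofi–Dmitri: 1; Kofi–Veda: 1; Kofi–Eli: 1; Kofi–Uma: 1; Kofi–Vikram: 1.
All other pairs contribute 0.
Summing the contributions gives betweenness(Ravi) = 7.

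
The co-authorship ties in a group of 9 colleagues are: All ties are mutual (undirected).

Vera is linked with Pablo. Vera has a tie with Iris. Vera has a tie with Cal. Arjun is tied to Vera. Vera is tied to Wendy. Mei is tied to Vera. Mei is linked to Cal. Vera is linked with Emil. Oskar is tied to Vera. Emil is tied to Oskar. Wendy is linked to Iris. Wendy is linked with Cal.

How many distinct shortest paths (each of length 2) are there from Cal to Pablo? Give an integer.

The shortest distance is 2, and the only length-2 path is Cal–Vera–Pablo. So there is exactly 1 shortest path.

1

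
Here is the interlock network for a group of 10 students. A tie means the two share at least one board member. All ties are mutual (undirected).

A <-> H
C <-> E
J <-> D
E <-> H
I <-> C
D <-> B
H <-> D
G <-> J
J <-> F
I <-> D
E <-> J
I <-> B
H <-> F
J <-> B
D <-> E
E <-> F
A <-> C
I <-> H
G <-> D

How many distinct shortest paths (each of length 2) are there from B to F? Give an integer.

1

The shortest distance is 2, and the only length-2 path is B–J–F. So there is exactly 1 shortest path.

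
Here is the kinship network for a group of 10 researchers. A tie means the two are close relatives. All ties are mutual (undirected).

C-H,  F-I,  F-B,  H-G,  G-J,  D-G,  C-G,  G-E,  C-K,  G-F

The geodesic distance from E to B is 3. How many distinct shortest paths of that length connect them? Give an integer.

The shortest distance is 3, and the only length-3 path is E–G–F–B. So there is exactly 1 shortest path.

1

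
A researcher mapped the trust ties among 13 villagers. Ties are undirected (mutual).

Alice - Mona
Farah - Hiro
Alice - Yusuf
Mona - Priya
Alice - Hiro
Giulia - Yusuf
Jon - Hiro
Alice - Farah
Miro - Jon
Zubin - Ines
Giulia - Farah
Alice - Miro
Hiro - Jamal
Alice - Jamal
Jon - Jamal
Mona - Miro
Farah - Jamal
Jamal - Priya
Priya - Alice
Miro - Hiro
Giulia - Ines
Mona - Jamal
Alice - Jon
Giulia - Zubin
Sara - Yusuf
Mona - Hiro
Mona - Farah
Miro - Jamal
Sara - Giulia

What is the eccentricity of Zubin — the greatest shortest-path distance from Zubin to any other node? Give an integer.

4

Distances from Zubin: Alice:3, Farah:2, Giulia:1, Hiro:3, Ines:1, Jamal:3, Jon:4, Miro:4, Mona:3, Priya:4, Sara:2, Yusuf:2.
The largest is 4 (to Miro, Jon, and Priya), so the eccentricity of Zubin is 4.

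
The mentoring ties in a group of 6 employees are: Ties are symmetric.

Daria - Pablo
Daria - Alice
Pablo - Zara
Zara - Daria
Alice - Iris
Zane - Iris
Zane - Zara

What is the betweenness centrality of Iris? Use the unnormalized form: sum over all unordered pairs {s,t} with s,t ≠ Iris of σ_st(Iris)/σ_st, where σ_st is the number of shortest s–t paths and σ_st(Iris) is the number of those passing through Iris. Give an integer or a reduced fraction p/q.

1

Pairs whose geodesics pass through Iris — Zane–Alice: 1.
All other pairs contribute 0.
Summing the contributions gives betweenness(Iris) = 1.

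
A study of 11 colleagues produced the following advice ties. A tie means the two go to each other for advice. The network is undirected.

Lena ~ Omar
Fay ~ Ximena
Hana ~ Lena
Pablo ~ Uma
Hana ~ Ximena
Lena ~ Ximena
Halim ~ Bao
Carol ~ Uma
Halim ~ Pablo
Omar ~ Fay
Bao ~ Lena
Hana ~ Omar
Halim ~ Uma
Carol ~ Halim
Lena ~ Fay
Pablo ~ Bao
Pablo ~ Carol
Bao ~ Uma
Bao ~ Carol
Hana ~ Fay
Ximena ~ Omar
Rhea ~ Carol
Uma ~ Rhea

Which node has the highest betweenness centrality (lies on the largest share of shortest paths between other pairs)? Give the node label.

Bao

Unnormalized betweenness of each node: Bao:25, Carol:4, Fay:0, Halim:0, Hana:0, Lena:24, Omar:0, Pablo:0, Rhea:0, Uma:4, Ximena:0.
Bao has the largest value, 25, making it the main broker — the node through which the most shortest paths run.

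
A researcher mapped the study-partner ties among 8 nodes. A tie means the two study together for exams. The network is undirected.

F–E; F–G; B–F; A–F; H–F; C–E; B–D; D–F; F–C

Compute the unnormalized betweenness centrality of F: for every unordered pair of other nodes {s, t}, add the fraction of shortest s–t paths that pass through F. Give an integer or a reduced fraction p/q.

Pairs whose geodesics pass through F — D–E: 1; D–H: 1; D–A: 1; D–G: 1; D–C: 1; B–E: 1; B–H: 1; B–A: 1; B–G: 1; B–C: 1; E–H: 1; E–A: 1; E–G: 1; H–A: 1 … (+5 more pairs).
All other pairs contribute 0.
Summing the contributions gives betweenness(F) = 19.

19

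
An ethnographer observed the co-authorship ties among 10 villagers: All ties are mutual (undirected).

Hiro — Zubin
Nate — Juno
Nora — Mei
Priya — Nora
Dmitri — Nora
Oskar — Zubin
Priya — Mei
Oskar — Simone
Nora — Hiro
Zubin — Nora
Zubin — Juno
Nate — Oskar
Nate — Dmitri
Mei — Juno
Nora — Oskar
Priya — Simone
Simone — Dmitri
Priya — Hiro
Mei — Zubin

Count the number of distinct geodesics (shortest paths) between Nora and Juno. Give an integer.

2

The shortest distance is 2. The length-2 paths are: Nora–Zubin–Juno; Nora–Mei–Juno.
That gives 2 distinct shortest paths.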